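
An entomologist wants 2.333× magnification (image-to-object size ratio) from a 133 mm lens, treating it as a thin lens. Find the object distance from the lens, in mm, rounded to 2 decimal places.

190.01 mm

With m = dᵢ/dₒ and 1/f = 1/dₒ + 1/dᵢ, substituting dᵢ = m·dₒ gives 1/f = (1 + 1/m)/dₒ, hence dₒ = f·(1 + 1/m).
dₒ = 133 × (1 + 1/2.333) = 133 × 1.42863 ≈ 190.008 mm.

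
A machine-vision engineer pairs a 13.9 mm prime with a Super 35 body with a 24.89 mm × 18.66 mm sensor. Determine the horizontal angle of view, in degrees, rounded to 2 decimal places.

Angle of view α = 2·arctan(w/2f) with w = 24.89 mm and f = 13.9 mm.
w/2f = 0.89532; arctan(0.89532) ≈ 41.8388°, so α ≈ 83.6777°.

83.68°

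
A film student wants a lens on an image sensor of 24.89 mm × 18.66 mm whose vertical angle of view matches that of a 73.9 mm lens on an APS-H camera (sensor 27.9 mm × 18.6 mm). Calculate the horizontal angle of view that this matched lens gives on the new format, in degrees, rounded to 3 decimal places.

Equal vertical AOV ⇒ f₂ = f₁ · 18.66/18.6 = 73.9 × 1.00323 ≈ 74.1384 mm.
Horizontal AOV on the new format = 2·arctan(24.89 / (2 × 74.1384)) = 2·arctan(0.16786) ≈ 19.0579°.

19.058°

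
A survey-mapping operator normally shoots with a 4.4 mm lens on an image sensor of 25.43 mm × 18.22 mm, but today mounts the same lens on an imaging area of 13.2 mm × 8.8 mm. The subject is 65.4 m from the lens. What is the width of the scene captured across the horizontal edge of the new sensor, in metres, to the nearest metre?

196 m

The focal length stays 4.4 mm; the relevant sensor dimension is now w = 13.2 mm. Object distance dₒ = 65.4 m = 65400 mm.
Thin-lens field width W = w·(dₒ − f)/f = 13.2 × (65400 − 4.4)/4.4 ≈ 196186.800 mm = 196.187 m.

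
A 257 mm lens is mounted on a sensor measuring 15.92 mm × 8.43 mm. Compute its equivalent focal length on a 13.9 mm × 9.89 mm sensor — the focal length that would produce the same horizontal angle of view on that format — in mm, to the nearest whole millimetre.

Equal angle of view means equal width/f ratio, so f₂ = f₁ · (width₂/width₁) = 257 × 13.9/15.92.
f₂ = 257 × 0.87312 ≈ 224.391 mm.

224 mm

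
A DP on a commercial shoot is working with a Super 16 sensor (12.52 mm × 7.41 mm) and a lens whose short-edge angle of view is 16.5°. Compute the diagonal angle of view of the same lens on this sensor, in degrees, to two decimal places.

From the short-edge AOV: f = 7.41 / (2·tan(8.25°)) = 7.41 / 0.28999 ≈ 25.5529 mm.
Sensor diagonal = √(12.52² + 7.41²) = √211.6585 ≈ 14.5485 mm.
Diagonal AOV = 2·arctan(14.5485 / (2 × 25.5529)) = 2·arctan(0.28467) ≈ 31.7805°.

31.78°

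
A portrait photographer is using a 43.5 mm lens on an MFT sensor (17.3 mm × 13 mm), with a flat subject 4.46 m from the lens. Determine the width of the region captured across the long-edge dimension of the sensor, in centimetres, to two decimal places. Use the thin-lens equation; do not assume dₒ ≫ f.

175.64 cm

dₒ: 4.46 m = 4460 mm.
Similar triangles through the lens centre give W/dₒ = w/dᵢ; with 1/f = 1/dₒ + 1/dᵢ this gives W = w·(dₒ − f)/f.
W = 17.3 mm × (4460 − 43.5) / 43.5 = 17.3 × 101.5287 ≈ 1756.447 mm = 175.645 cm.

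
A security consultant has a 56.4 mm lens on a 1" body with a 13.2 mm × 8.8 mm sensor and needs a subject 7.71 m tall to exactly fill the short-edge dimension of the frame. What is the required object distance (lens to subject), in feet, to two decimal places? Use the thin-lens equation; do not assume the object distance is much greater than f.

W: 7.71 m = 7710 mm.
Magnification m = h/W = dᵢ/dₒ; combined with 1/f = 1/dₒ + 1/dᵢ this gives dₒ = f·(1 + W/h).
dₒ = 56.4 mm × (1 + 7710/8.8) = 56.4 × 877.1364 ≈ 49470.491 mm = 49470.491/304.8 ft = 162.305 ft.

162.30 ft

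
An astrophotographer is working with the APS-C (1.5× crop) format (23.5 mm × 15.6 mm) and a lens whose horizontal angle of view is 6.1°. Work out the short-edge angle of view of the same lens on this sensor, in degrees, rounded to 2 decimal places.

From the horizontal AOV: f = 23.5 / (2·tan(3.05°)) = 23.5 / 0.10657 ≈ 220.5211 mm.
Short-edge AOV = 2·arctan(15.6 / (2 × 220.5211)) = 2·arctan(0.03537) ≈ 4.0515°.

4.05°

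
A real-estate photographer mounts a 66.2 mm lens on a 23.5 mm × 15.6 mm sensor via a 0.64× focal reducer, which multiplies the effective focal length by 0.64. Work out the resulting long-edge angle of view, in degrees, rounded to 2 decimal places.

31.00°

Effective focal length f = 66.2 × 0.64 = 42.368 mm.
α = 2·arctan(23.5 / (2 × 42.368)) = 2·arctan(0.27733) ≈ 31.0008°.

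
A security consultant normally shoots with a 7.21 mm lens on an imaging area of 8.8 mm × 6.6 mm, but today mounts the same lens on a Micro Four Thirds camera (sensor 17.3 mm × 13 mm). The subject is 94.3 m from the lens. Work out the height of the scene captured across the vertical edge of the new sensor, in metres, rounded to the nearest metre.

The focal length stays 7.21 mm; the relevant sensor dimension is now h = 13 mm. Object distance dₒ = 94.3 m = 94300 mm.
Thin-lens field height W = h·(dₒ − f)/f = 13 × (94300 − 7.21)/7.21 ≈ 170014.739 mm = 170.015 m.

170 m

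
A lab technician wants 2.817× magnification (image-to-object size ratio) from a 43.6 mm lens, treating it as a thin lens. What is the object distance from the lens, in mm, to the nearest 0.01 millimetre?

With m = dᵢ/dₒ and 1/f = 1/dₒ + 1/dᵢ, substituting dᵢ = m·dₒ gives 1/f = (1 + 1/m)/dₒ, hence dₒ = f·(1 + 1/m).
dₒ = 43.6 × (1 + 1/2.817) = 43.6 × 1.35499 ≈ 59.077 mm.

59.08 mm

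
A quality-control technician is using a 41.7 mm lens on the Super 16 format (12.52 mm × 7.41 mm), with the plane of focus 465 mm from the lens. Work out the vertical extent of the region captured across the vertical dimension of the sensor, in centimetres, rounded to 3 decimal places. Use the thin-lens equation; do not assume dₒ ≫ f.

7.522 cm

Similar triangles through the lens centre give W/dₒ = h/dᵢ; with 1/f = 1/dₒ + 1/dᵢ this gives W = h·(dₒ − f)/f.
W = 7.41 mm × (465 − 41.7) / 41.7 = 7.41 × 10.1511 ≈ 75.219 mm = 7.52195 cm.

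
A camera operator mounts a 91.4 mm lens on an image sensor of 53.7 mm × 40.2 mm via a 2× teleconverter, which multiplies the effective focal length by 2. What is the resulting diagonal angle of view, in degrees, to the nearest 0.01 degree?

20.79°

Effective focal length f = 91.4 × 2 = 182.8 mm.
Sensor diagonal = √(53.7² + 40.2²) = √4499.7300 ≈ 67.0800 mm.
α = 2·arctan(67.080 / (2 × 182.8)) = 2·arctan(0.18348) ≈ 20.7939°.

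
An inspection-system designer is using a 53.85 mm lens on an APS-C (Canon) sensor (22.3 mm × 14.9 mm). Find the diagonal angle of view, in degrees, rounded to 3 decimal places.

Sensor diagonal = √(22.3² + 14.9²) = √719.3000 ≈ 26.8198 mm.
Angle of view α = 2·arctan(d/2f) with d = 26.8198 mm and f = 53.85 mm.
d/2f = 0.24902; arctan(0.24902) ≈ 13.9835°, so α ≈ 27.9671°.

27.967°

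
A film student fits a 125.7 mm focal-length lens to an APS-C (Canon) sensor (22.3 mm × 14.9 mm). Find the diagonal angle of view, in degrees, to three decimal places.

12.179°

Sensor diagonal = √(22.3² + 14.9²) = √719.3000 ≈ 26.8198 mm.
Angle of view α = 2·arctan(d/2f) with d = 26.8198 mm and f = 125.7 mm.
d/2f = 0.10668; arctan(0.10668) ≈ 6.0894°, so α ≈ 12.1788°.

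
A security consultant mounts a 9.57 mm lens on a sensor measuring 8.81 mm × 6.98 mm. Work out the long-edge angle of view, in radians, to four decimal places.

0.8628 rad

Angle of view α = 2·arctan(w/2f) with w = 8.81 mm and f = 9.57 mm.
w/2f = 0.46029; arctan(0.46029) ≈ 0.4314 rad, so α ≈ 0.8628 rad.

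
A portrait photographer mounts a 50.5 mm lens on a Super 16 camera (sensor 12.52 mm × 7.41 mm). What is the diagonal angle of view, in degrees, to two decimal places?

16.39°

Sensor diagonal = √(12.52² + 7.41²) = √211.6585 ≈ 14.5485 mm.
Angle of view α = 2·arctan(d/2f) with d = 14.5485 mm and f = 50.5 mm.
d/2f = 0.14404; arctan(0.14404) ≈ 8.1968°, so α ≈ 16.3935°.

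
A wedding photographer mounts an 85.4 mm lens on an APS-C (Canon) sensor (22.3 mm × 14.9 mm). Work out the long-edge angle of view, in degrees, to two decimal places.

14.88°

Angle of view α = 2·arctan(w/2f) with w = 22.3 mm and f = 85.4 mm.
w/2f = 0.13056; arctan(0.13056) ≈ 7.4386°, so α ≈ 14.8772°.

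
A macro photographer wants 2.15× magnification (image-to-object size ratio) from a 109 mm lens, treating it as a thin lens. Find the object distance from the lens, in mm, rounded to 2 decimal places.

159.70 mm

With m = dᵢ/dₒ and 1/f = 1/dₒ + 1/dᵢ, substituting dᵢ = m·dₒ gives 1/f = (1 + 1/m)/dₒ, hence dₒ = f·(1 + 1/m).
dₒ = 109 × (1 + 1/2.15) = 109 × 1.46512 ≈ 159.698 mm.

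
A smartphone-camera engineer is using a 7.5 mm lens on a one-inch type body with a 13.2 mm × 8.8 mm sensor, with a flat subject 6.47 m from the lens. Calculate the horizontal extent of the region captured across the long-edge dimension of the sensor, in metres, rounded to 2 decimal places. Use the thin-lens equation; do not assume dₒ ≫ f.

11.37 m

dₒ: 6.47 m = 6470 mm.
Similar triangles through the lens centre give W/dₒ = w/dᵢ; with 1/f = 1/dₒ + 1/dᵢ this gives W = w·(dₒ − f)/f.
W = 13.2 mm × (6470 − 7.5) / 7.5 = 13.2 × 861.6667 ≈ 11374.000 mm = 11.374 m.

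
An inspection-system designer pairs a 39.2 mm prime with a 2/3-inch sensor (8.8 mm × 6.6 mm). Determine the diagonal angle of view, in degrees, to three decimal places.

Sensor diagonal = √(8.8² + 6.6²) = √121.0000 ≈ 11.0000 mm.
Angle of view α = 2·arctan(d/2f) with d = 11.0000 mm and f = 39.2 mm.
d/2f = 0.14031; arctan(0.14031) ≈ 7.9868°, so α ≈ 15.9736°.

15.974°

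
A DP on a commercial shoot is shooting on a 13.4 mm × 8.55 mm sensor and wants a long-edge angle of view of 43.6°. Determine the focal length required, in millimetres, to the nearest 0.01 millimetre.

16.75 mm

From α = 2·arctan(w/2f) we get f = w / (2·tan(α/2)).
With w = 13.4 mm and α/2 = 21.8°, tan(α/2) ≈ 0.39997, so f ≈ 13.4 / 0.79994 ≈ 16.7512 mm.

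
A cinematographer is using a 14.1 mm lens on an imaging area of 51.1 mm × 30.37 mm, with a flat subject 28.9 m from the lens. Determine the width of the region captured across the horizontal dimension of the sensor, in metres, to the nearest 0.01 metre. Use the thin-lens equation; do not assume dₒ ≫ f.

104.69 m

dₒ: 28.9 m = 28900 mm.
Similar triangles through the lens centre give W/dₒ = w/dᵢ; with 1/f = 1/dₒ + 1/dᵢ this gives W = w·(dₒ − f)/f.
W = 51.1 mm × (28900 − 14.1) / 14.1 = 51.1 × 2048.6454 ≈ 104685.779 mm = 104.686 m.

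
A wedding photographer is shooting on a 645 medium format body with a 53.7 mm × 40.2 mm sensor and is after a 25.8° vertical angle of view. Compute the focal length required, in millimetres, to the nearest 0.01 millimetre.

87.76 mm

From α = 2·arctan(h/2f) we get f = h / (2·tan(α/2)).
With h = 40.2 mm and α/2 = 12.9°, tan(α/2) ≈ 0.22903, so f ≈ 40.2 / 0.45806 ≈ 87.7612 mm.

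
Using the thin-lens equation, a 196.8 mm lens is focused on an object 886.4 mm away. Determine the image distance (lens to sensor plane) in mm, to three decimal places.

252.963 mm

1/dᵢ = 1/f − 1/dₒ = 1/196.8 − 1/886.4 = 0.0039531 mm⁻¹.
dᵢ = 1/0.0039531 ≈ 252.9633 mm.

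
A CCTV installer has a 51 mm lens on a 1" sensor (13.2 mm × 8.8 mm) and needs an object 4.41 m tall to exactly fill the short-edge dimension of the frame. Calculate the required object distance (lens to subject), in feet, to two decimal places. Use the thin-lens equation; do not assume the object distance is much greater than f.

W: 4.41 m = 4410 mm.
Magnification m = h/W = dᵢ/dₒ; combined with 1/f = 1/dₒ + 1/dᵢ this gives dₒ = f·(1 + W/h).
dₒ = 51 mm × (1 + 4410/8.8) = 51 × 502.1364 ≈ 25608.955 mm = 25608.955/304.8 ft = 84.0189 ft.

84.02 ft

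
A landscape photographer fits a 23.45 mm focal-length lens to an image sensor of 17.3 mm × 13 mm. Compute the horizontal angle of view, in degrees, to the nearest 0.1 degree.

40.5°

Angle of view α = 2·arctan(w/2f) with w = 17.3 mm and f = 23.45 mm.
w/2f = 0.36887; arctan(0.36887) ≈ 20.2475°, so α ≈ 40.4950°.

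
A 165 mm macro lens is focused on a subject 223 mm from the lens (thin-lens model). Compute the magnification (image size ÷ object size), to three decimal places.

Thin lens: 1/f = 1/dₒ + 1/dᵢ → 1/dᵢ = 1/165 − 1/223 = 0.0015763 mm⁻¹, so dᵢ ≈ 634.3966 mm.
Magnification m = dᵢ/dₒ = 634.3966/223 ≈ 2.84483.

2.845×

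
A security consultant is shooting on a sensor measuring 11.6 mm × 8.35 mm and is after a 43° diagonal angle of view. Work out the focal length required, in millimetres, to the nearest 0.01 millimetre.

18.14 mm

Sensor diagonal = √(11.6² + 8.35²) = √204.2825 ≈ 14.2927 mm.
From α = 2·arctan(d/2f) we get f = d / (2·tan(α/2)).
With d = 14.2927 mm and α/2 = 21.5°, tan(α/2) ≈ 0.39391, so f ≈ 14.2927 / 0.78782 ≈ 18.1421 mm.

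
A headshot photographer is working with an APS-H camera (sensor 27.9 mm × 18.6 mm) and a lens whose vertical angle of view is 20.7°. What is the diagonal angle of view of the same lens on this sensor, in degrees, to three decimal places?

From the vertical AOV: f = 18.6 / (2·tan(10.35°)) = 18.6 / 0.36526 ≈ 50.9220 mm.
Sensor diagonal = √(27.9² + 18.6²) = √1124.3700 ≈ 33.5316 mm.
Diagonal AOV = 2·arctan(33.5316 / (2 × 50.9220)) = 2·arctan(0.32925) ≈ 36.4478°.

36.448°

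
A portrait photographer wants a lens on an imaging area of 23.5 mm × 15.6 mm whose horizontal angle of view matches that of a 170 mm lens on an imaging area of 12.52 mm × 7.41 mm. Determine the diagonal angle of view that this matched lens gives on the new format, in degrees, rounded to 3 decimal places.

5.061°

Equal horizontal AOV ⇒ f₂ = f₁ · 23.5/12.52 = 170 × 1.87700 ≈ 319.0895 mm.
Sensor diagonal = √(23.5² + 15.6²) = √795.6100 ≈ 28.2066 mm.
Diagonal AOV on the new format = 2·arctan(28.2066 / (2 × 319.0895)) = 2·arctan(0.04420) ≈ 5.0615°.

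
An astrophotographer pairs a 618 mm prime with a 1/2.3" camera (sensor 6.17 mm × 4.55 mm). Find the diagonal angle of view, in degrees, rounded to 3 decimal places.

0.711°

Sensor diagonal = √(6.17² + 4.55²) = √58.7714 ≈ 7.6663 mm.
Angle of view α = 2·arctan(d/2f) with d = 7.6663 mm and f = 618 mm.
d/2f = 0.00620; arctan(0.00620) ≈ 0.3554°, so α ≈ 0.7107°.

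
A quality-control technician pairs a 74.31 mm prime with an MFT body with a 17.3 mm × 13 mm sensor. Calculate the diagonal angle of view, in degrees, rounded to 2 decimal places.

16.57°

Sensor diagonal = √(17.3² + 13²) = √468.2900 ≈ 21.6400 mm.
Angle of view α = 2·arctan(d/2f) with d = 21.6400 mm and f = 74.31 mm.
d/2f = 0.14561; arctan(0.14561) ≈ 8.2844°, so α ≈ 16.5688°.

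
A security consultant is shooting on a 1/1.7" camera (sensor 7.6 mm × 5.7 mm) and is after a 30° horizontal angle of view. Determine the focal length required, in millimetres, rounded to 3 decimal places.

From α = 2·arctan(w/2f) we get f = w / (2·tan(α/2)).
With w = 7.6 mm and α/2 = 15°, tan(α/2) ≈ 0.26795, so f ≈ 7.6 / 0.53590 ≈ 14.1818 mm.

14.182 mm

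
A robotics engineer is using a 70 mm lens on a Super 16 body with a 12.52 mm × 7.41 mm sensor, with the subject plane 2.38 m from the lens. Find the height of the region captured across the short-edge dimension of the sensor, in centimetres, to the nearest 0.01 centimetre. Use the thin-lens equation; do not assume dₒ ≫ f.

dₒ: 2.38 m = 2380 mm.
Similar triangles through the lens centre give W/dₒ = h/dᵢ; with 1/f = 1/dₒ + 1/dᵢ this gives W = h·(dₒ − f)/f.
W = 7.41 mm × (2380 − 70) / 70 = 7.41 × 33.0000 ≈ 244.530 mm = 24.453 cm.

24.45 cm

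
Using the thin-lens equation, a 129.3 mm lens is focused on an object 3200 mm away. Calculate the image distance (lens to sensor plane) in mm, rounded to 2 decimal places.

134.74 mm

1/dᵢ = 1/f − 1/dₒ = 1/129.3 − 1/3200 = 0.0074215 mm⁻¹.
dᵢ = 1/0.0074215 ≈ 134.7445 mm.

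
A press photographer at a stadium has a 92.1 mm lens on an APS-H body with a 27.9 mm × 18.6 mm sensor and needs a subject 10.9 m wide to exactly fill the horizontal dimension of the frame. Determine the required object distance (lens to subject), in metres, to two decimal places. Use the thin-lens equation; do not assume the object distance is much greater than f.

W: 10.9 m = 10900 mm.
Magnification m = w/W = dᵢ/dₒ; combined with 1/f = 1/dₒ + 1/dᵢ this gives dₒ = f·(1 + W/w).
dₒ = 92.1 mm × (1 + 10900/27.9) = 92.1 × 391.6810 ≈ 36073.820 mm = 36.0738 m.

36.07 m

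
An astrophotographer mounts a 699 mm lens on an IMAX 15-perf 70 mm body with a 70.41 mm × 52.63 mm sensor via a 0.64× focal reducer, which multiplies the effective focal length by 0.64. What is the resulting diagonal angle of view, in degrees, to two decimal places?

11.22°

Effective focal length f = 699 × 0.64 = 447.36 mm.
Sensor diagonal = √(70.41² + 52.63²) = √7727.4850 ≈ 87.9061 mm.
α = 2·arctan(87.906 / (2 × 447.36)) = 2·arctan(0.09825) ≈ 11.2226°.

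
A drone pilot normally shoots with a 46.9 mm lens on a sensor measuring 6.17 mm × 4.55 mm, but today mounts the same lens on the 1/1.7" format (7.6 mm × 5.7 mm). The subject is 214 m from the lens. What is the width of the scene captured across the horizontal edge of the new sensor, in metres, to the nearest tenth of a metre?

34.7 m

The focal length stays 46.9 mm; the relevant sensor dimension is now w = 7.6 mm. Object distance dₒ = 214 m = 214000 mm.
Thin-lens field width W = w·(dₒ − f)/f = 7.6 × (214000 − 46.9)/46.9 ≈ 34670.438 mm = 34.6704 m.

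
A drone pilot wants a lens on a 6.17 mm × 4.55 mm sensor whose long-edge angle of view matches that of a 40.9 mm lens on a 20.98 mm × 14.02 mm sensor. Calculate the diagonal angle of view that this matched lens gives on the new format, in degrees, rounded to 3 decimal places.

35.352°

Equal long-edge AOV ⇒ f₂ = f₁ · 6.17/20.98 = 40.9 × 0.29409 ≈ 12.0283 mm.
Sensor diagonal = √(6.17² + 4.55²) = √58.7714 ≈ 7.6663 mm.
Diagonal AOV on the new format = 2·arctan(7.6663 / (2 × 12.0283)) = 2·arctan(0.31868) ≈ 35.3517°.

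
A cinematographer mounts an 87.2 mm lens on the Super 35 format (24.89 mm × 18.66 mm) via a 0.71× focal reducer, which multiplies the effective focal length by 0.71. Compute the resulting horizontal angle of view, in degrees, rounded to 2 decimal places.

Effective focal length f = 87.2 × 0.71 = 61.912 mm.
α = 2·arctan(24.89 / (2 × 61.912)) = 2·arctan(0.20101) ≈ 22.7313°.

22.73°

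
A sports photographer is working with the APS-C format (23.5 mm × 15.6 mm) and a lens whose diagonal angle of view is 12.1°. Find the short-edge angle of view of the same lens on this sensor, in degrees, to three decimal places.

Sensor diagonal = √(23.5² + 15.6²) = √795.6100 ≈ 28.2066 mm.
From the diagonal AOV: f = 28.2066 / (2·tan(6.05°)) = 28.2066 / 0.21197 ≈ 133.0666 mm.
Short-edge AOV = 2·arctan(15.6 / (2 × 133.0666)) = 2·arctan(0.05862) ≈ 6.7094°.

6.709°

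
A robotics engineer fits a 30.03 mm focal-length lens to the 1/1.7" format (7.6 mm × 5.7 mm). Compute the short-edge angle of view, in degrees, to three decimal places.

Angle of view α = 2·arctan(h/2f) with h = 5.7 mm and f = 30.03 mm.
h/2f = 0.09491; arctan(0.09491) ≈ 5.4214°, so α ≈ 10.8428°.

10.843°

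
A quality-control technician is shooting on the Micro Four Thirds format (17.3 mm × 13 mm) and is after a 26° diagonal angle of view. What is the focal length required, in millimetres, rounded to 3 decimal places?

Sensor diagonal = √(17.3² + 13²) = √468.2900 ≈ 21.6400 mm.
From α = 2·arctan(d/2f) we get f = d / (2·tan(α/2)).
With d = 21.6400 mm and α/2 = 13°, tan(α/2) ≈ 0.23087, so f ≈ 21.6400 / 0.46174 ≈ 46.8666 mm.

46.867 mm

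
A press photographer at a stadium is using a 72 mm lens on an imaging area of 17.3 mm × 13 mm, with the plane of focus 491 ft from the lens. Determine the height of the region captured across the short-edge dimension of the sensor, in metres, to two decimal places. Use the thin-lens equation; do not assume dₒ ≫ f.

27.01 m

dₒ: 491 ft × 304.8 mm/ft = 149656.80 mm.
Similar triangles through the lens centre give W/dₒ = h/dᵢ; with 1/f = 1/dₒ + 1/dᵢ this gives W = h·(dₒ − f)/f.
W = 13 mm × (149657 − 72) / 72 = 13 × 2077.5666 ≈ 27008.366 mm = 27.0084 m.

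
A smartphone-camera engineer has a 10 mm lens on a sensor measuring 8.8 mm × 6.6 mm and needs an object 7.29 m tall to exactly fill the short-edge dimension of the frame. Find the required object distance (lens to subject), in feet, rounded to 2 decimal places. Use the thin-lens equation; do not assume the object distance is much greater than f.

36.27 ft

W: 7.29 m = 7290 mm.
Magnification m = h/W = dᵢ/dₒ; combined with 1/f = 1/dₒ + 1/dᵢ this gives dₒ = f·(1 + W/h).
dₒ = 10 mm × (1 + 7290/6.6) = 10 × 1105.5455 ≈ 11055.455 mm = 11055.455/304.8 ft = 36.2712 ft.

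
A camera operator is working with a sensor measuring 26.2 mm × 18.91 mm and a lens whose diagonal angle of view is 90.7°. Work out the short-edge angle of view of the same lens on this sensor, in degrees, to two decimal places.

61.29°

Sensor diagonal = √(26.2² + 18.91²) = √1044.0281 ≈ 32.3114 mm.
From the diagonal AOV: f = 32.3114 / (2·tan(45.35°)) = 32.3114 / 2.02459 ≈ 15.9595 mm.
Short-edge AOV = 2·arctan(18.91 / (2 × 15.9595)) = 2·arctan(0.59244) ≈ 61.2881°.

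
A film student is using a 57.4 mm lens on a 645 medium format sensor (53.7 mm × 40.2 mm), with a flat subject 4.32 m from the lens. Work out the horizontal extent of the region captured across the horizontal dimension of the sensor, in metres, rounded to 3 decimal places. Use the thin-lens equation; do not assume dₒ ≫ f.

dₒ: 4.32 m = 4320 mm.
Similar triangles through the lens centre give W/dₒ = w/dᵢ; with 1/f = 1/dₒ + 1/dᵢ this gives W = w·(dₒ − f)/f.
W = 53.7 mm × (4320 − 57.4) / 57.4 = 53.7 × 74.2613 ≈ 3987.833 mm = 3.98783 m.

3.988 m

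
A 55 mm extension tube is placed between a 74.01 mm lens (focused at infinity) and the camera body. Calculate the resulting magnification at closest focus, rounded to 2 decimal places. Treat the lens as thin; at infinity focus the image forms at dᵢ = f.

0.74×

The tube moves the image plane from f to f + e, so dᵢ = 74.01 + 55 = 129.01 mm. Focus is achieved when 1/f = 1/dₒ + 1/dᵢ, giving dₒ = 1/(1/f − 1/(f+e)).
Magnification m = dᵢ/dₒ = (f+e)·(1/f − 1/(f+e)) = e/f = 55/74.01 ≈ 0.7431.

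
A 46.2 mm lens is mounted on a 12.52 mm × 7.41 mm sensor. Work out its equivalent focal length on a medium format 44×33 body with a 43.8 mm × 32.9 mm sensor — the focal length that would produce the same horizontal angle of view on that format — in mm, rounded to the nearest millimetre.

162 mm

Equal angle of view means equal width/f ratio, so f₂ = f₁ · (width₂/width₁) = 46.2 × 43.8/12.52.
f₂ = 46.2 × 3.49840 ≈ 161.626 mm.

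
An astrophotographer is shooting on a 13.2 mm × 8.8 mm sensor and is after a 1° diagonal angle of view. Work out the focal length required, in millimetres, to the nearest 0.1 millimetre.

908.9 mm

Sensor diagonal = √(13.2² + 8.8²) = √251.6800 ≈ 15.8644 mm.
From α = 2·arctan(d/2f) we get f = d / (2·tan(α/2)).
With d = 15.8644 mm and α/2 = 0.5°, tan(α/2) ≈ 0.00873, so f ≈ 15.8644 / 0.01745 ≈ 908.9416 mm.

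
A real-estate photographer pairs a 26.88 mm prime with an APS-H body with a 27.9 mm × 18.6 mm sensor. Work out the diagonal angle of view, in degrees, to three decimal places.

63.906°

Sensor diagonal = √(27.9² + 18.6²) = √1124.3700 ≈ 33.5316 mm.
Angle of view α = 2·arctan(d/2f) with d = 33.5316 mm and f = 26.88 mm.
d/2f = 0.62373; arctan(0.62373) ≈ 31.9530°, so α ≈ 63.9059°.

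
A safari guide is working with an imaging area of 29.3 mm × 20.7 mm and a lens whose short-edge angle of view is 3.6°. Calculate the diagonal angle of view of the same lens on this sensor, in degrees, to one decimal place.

6.2°

From the short-edge AOV: f = 20.7 / (2·tan(1.8°)) = 20.7 / 0.06285 ≈ 329.3423 mm.
Sensor diagonal = √(29.3² + 20.7²) = √1286.9800 ≈ 35.8745 mm.
Diagonal AOV = 2·arctan(35.8745 / (2 × 329.3423)) = 2·arctan(0.05446) ≈ 6.2349°.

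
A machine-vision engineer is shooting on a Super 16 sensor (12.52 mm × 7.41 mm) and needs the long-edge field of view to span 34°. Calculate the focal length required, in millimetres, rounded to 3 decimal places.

20.476 mm

From α = 2·arctan(w/2f) we get f = w / (2·tan(α/2)).
With w = 12.52 mm and α/2 = 17°, tan(α/2) ≈ 0.30573, so f ≈ 12.52 / 0.61146 ≈ 20.4755 mm.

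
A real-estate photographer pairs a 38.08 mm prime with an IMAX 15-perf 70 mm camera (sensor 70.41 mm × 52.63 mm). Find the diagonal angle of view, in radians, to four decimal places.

Sensor diagonal = √(70.41² + 52.63²) = √7727.4850 ≈ 87.9061 mm.
Angle of view α = 2·arctan(d/2f) with d = 87.9061 mm and f = 38.08 mm.
d/2f = 1.15423; arctan(1.15423) ≈ 0.8569 rad, so α ≈ 1.7137 rad.

1.7137 rad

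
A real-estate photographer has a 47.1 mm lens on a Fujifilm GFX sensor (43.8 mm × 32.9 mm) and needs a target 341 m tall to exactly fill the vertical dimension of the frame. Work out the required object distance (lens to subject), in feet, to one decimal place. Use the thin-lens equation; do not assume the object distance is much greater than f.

1601.8 ft

W: 341 m = 341000 mm.
Magnification m = h/W = dᵢ/dₒ; combined with 1/f = 1/dₒ + 1/dᵢ this gives dₒ = f·(1 + W/h).
dₒ = 47.1 mm × (1 + 341000/32.9) = 47.1 × 10365.7416 ≈ 488226.431 mm = 488226.431/304.8 ft = 1601.79 ft.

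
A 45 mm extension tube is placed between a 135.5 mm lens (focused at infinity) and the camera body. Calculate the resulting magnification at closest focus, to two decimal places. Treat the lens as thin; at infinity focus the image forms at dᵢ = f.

The tube moves the image plane from f to f + e, so dᵢ = 135.5 + 45 = 180.5 mm. Focus is achieved when 1/f = 1/dₒ + 1/dᵢ, giving dₒ = 1/(1/f − 1/(f+e)).
Magnification m = dᵢ/dₒ = (f+e)·(1/f − 1/(f+e)) = e/f = 45/135.5 ≈ 0.3321.

0.33×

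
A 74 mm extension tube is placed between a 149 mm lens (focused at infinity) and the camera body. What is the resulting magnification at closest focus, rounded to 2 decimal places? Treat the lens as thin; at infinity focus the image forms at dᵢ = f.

The tube moves the image plane from f to f + e, so dᵢ = 149 + 74 = 223 mm. Focus is achieved when 1/f = 1/dₒ + 1/dᵢ, giving dₒ = 1/(1/f − 1/(f+e)).
Magnification m = dᵢ/dₒ = (f+e)·(1/f − 1/(f+e)) = e/f = 74/149 ≈ 0.4966.

0.50×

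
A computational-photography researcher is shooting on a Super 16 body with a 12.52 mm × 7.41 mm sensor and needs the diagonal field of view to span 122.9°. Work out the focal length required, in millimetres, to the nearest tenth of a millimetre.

Sensor diagonal = √(12.52² + 7.41²) = √211.6585 ≈ 14.5485 mm.
From α = 2·arctan(d/2f) we get f = d / (2·tan(α/2)).
With d = 14.5485 mm and α/2 = 61.45°, tan(α/2) ≈ 1.83794, so f ≈ 14.5485 / 3.67589 ≈ 3.9578 mm.

4.0 mm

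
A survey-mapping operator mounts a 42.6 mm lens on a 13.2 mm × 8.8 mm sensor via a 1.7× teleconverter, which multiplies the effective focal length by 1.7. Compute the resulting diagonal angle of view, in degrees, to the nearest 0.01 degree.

12.50°

Effective focal length f = 42.6 × 1.7 = 72.42 mm.
Sensor diagonal = √(13.2² + 8.8²) = √251.6800 ≈ 15.8644 mm.
α = 2·arctan(15.864 / (2 × 72.42)) = 2·arctan(0.10953) ≈ 12.5015°.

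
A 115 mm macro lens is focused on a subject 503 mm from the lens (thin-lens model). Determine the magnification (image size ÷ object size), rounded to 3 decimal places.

0.296×

Thin lens: 1/f = 1/dₒ + 1/dᵢ → 1/dᵢ = 1/115 − 1/503 = 0.0067076 mm⁻¹, so dᵢ ≈ 149.0851 mm.
Magnification m = dᵢ/dₒ = 149.0851/503 ≈ 0.29639.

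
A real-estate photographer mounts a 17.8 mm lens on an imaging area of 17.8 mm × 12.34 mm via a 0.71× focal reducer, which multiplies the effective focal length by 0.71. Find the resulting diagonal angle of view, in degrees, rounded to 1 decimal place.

Effective focal length f = 17.8 × 0.71 = 12.638 mm.
Sensor diagonal = √(17.8² + 12.34²) = √469.1156 ≈ 21.6591 mm.
α = 2·arctan(21.659 / (2 × 12.638)) = 2·arctan(0.85690) ≈ 81.1867°.

81.2°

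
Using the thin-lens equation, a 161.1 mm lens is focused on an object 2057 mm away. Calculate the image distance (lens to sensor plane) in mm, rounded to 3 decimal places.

1/dᵢ = 1/f − 1/dₒ = 1/161.1 − 1/2057 = 0.0057212 mm⁻¹.
dᵢ = 1/0.0057212 ≈ 174.7891 mm.

174.789 mm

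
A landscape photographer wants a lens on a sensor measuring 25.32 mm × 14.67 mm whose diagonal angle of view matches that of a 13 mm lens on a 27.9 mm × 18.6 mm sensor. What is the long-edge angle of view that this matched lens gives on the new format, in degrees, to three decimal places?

Sensor diagonal = √(27.9² + 18.6²) = √1124.3700 ≈ 33.5316 mm.
Sensor diagonal = √(25.32² + 14.67²) = √856.3113 ≈ 29.2628 mm.
Equal diagonal AOV ⇒ f₂ = f₁ · 29.2628/33.5316 = 13 × 0.87269 ≈ 11.3450 mm.
Long-edge AOV on the new format = 2·arctan(25.32 / (2 × 11.3450)) = 2·arctan(1.11591) ≈ 96.2711°.

96.271°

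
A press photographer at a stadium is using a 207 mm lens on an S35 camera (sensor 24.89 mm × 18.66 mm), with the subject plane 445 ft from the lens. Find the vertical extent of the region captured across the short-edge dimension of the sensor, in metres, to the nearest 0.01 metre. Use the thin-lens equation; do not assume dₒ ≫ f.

dₒ: 445 ft × 304.8 mm/ft = 135636.00 mm.
Similar triangles through the lens centre give W/dₒ = h/dᵢ; with 1/f = 1/dₒ + 1/dᵢ this gives W = h·(dₒ − f)/f.
W = 18.66 mm × (135636 − 207) / 207 = 18.66 × 654.2464 ≈ 12208.237 mm = 12.2082 m.

12.21 m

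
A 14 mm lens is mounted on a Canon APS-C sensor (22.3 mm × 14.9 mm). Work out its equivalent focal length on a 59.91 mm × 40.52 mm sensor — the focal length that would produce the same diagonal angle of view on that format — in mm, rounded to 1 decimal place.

37.8 mm

Sensor diagonal = √(22.3² + 14.9²) = √719.3000 ≈ 26.8198 mm.
Sensor diagonal = √(59.91² + 40.52²) = √5231.0785 ≈ 72.3262 mm.
Equal angle of view means equal diagonal/f ratio, so f₂ = f₁ · (diagonal₂/diagonal₁) = 14 × 72.3262/26.8198.
f₂ = 14 × 2.69675 ≈ 37.754 mm.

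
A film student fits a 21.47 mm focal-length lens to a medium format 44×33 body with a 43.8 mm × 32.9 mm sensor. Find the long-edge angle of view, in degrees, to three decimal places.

Angle of view α = 2·arctan(w/2f) with w = 43.8 mm and f = 21.47 mm.
w/2f = 1.02003; arctan(1.02003) ≈ 45.5681°, so α ≈ 91.1361°.

91.136°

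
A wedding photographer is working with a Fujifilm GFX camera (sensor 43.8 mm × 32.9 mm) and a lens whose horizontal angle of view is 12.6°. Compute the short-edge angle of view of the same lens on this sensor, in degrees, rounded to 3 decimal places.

From the horizontal AOV: f = 43.8 / (2·tan(6.3°)) = 43.8 / 0.22080 ≈ 198.3677 mm.
Short-edge AOV = 2·arctan(32.9 / (2 × 198.3677)) = 2·arctan(0.08293) ≈ 9.4810°.

9.481°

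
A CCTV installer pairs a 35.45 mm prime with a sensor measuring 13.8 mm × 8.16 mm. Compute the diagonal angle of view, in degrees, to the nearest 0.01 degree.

Sensor diagonal = √(13.8² + 8.16²) = √257.0256 ≈ 16.0320 mm.
Angle of view α = 2·arctan(d/2f) with d = 16.0320 mm and f = 35.45 mm.
d/2f = 0.22612; arctan(0.22612) ≈ 12.7415°, so α ≈ 25.4831°.

25.48°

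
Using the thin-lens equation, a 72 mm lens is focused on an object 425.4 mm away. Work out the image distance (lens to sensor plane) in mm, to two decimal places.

86.67 mm

1/dᵢ = 1/f − 1/dₒ = 1/72 − 1/425.4 = 0.0115382 mm⁻¹.
dᵢ = 1/0.0115382 ≈ 86.6689 mm.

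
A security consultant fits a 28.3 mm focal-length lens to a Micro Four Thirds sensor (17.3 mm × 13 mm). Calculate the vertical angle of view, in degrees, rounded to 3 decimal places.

Angle of view α = 2·arctan(h/2f) with h = 13 mm and f = 28.3 mm.
h/2f = 0.22968; arctan(0.22968) ≈ 12.9355°, so α ≈ 25.8709°.

25.871°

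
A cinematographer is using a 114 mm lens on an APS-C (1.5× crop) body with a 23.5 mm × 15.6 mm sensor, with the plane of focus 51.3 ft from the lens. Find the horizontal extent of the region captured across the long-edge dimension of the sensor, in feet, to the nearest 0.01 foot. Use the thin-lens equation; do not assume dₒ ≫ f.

10.50 ft

dₒ: 51.3 ft × 304.8 mm/ft = 15636.24 mm.
Similar triangles through the lens centre give W/dₒ = w/dᵢ; with 1/f = 1/dₒ + 1/dᵢ this gives W = w·(dₒ − f)/f.
W = 23.5 mm × (15636.2 − 114) / 114 = 23.5 × 136.1600 ≈ 3199.760 mm = 3199.760/304.8 ft = 10.4979 ft.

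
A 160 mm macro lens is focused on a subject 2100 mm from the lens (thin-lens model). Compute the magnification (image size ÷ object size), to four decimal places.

Thin lens: 1/f = 1/dₒ + 1/dᵢ → 1/dᵢ = 1/160 − 1/2100 = 0.0057738 mm⁻¹, so dᵢ ≈ 173.1959 mm.
Magnification m = dᵢ/dₒ = 173.1959/2100 ≈ 0.08247.

0.0825×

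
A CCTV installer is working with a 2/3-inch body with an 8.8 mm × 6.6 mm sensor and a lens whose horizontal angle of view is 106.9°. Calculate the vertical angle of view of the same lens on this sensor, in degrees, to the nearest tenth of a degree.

90.7°

From the horizontal AOV: f = 8.8 / (2·tan(53.45°)) = 8.8 / 2.69792 ≈ 3.2618 mm.
Vertical AOV = 2·arctan(6.6 / (2 × 3.2618)) = 2·arctan(1.01172) ≈ 90.6675°.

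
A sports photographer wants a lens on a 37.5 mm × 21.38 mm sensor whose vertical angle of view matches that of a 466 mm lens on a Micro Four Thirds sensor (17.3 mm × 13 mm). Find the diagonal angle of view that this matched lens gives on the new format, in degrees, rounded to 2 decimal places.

Equal vertical AOV ⇒ f₂ = f₁ · 21.38/13 = 466 × 1.64462 ≈ 766.3908 mm.
Sensor diagonal = √(37.5² + 21.38²) = √1863.3544 ≈ 43.1666 mm.
Diagonal AOV on the new format = 2·arctan(43.1666 / (2 × 766.3908)) = 2·arctan(0.02816) ≈ 3.2263°.

3.23°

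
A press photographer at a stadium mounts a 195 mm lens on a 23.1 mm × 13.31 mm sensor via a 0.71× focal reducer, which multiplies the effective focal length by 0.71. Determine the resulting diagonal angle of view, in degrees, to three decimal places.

Effective focal length f = 195 × 0.71 = 138.45 mm.
Sensor diagonal = √(23.1² + 13.31²) = √710.7661 ≈ 26.6602 mm.
α = 2·arctan(26.660 / (2 × 138.45)) = 2·arctan(0.09628) ≈ 10.9991°.

10.999°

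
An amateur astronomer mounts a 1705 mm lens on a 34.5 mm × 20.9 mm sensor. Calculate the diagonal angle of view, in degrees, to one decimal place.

1.4°

Sensor diagonal = √(34.5² + 20.9²) = √1627.0600 ≈ 40.3368 mm.
Angle of view α = 2·arctan(d/2f) with d = 40.3368 mm and f = 1705 mm.
d/2f = 0.01183; arctan(0.01183) ≈ 0.6777°, so α ≈ 1.3554°.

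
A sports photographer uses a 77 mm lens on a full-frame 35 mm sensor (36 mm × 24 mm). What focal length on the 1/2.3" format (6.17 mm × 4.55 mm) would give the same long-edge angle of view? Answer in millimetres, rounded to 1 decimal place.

13.2 mm

Equal angle of view means equal width/f ratio, so f₂ = f₁ · (width₂/width₁) = 77 × 6.17/36.
f₂ = 77 × 0.17139 ≈ 13.197 mm.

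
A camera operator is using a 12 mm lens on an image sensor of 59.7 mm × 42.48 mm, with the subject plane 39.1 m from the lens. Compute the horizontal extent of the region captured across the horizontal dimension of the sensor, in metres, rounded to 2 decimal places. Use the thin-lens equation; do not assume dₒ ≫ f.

194.46 m

dₒ: 39.1 m = 39100 mm.
Similar triangles through the lens centre give W/dₒ = w/dᵢ; with 1/f = 1/dₒ + 1/dᵢ this gives W = w·(dₒ − f)/f.
W = 59.7 mm × (39100 − 12) / 12 = 59.7 × 3257.3333 ≈ 194462.800 mm = 194.463 m.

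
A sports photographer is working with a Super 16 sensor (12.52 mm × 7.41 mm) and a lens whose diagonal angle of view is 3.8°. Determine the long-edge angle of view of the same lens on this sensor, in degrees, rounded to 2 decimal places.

Sensor diagonal = √(12.52² + 7.41²) = √211.6585 ≈ 14.5485 mm.
From the diagonal AOV: f = 14.5485 / (2·tan(1.9°)) = 14.5485 / 0.06635 ≈ 219.2793 mm.
Long-edge AOV = 2·arctan(12.52 / (2 × 219.2793)) = 2·arctan(0.02855) ≈ 3.2705°.

3.27°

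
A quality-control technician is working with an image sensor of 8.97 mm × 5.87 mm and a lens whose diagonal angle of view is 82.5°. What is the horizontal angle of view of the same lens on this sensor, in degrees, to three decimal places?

72.544°

Sensor diagonal = √(8.97² + 5.87²) = √114.9178 ≈ 10.7200 mm.
From the diagonal AOV: f = 10.7200 / (2·tan(41.25°)) = 10.7200 / 1.75395 ≈ 6.1119 mm.
Horizontal AOV = 2·arctan(8.97 / (2 × 6.1119)) = 2·arctan(0.73382) ≈ 72.5436°.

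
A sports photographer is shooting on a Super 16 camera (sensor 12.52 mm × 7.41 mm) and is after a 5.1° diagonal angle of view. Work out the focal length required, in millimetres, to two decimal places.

Sensor diagonal = √(12.52² + 7.41²) = √211.6585 ≈ 14.5485 mm.
From α = 2·arctan(d/2f) we get f = d / (2·tan(α/2)).
With d = 14.5485 mm and α/2 = 2.55°, tan(α/2) ≈ 0.04454, so f ≈ 14.5485 / 0.08907 ≈ 163.3366 mm.

163.34 mm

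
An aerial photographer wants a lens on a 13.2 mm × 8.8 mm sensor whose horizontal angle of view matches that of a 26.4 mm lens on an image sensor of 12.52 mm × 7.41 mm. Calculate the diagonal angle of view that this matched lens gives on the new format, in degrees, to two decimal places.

31.81°

Equal horizontal AOV ⇒ f₂ = f₁ · 13.2/12.52 = 26.4 × 1.05431 ≈ 27.8339 mm.
Sensor diagonal = √(13.2² + 8.8²) = √251.6800 ≈ 15.8644 mm.
Diagonal AOV on the new format = 2·arctan(15.8644 / (2 × 27.8339)) = 2·arctan(0.28498) ≈ 31.8134°.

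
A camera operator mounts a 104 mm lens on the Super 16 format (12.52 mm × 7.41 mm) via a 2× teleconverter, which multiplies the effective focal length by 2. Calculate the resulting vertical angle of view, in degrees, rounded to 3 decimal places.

Effective focal length f = 104 × 2 = 208 mm.
α = 2·arctan(7.41 / (2 × 208)) = 2·arctan(0.01781) ≈ 2.0409°.

2.041°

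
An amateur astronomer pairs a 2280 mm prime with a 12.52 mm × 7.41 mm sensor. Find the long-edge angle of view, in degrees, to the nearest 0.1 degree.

0.3°

Angle of view α = 2·arctan(w/2f) with w = 12.52 mm and f = 2280 mm.
w/2f = 0.00275; arctan(0.00275) ≈ 0.1573°, so α ≈ 0.3146°.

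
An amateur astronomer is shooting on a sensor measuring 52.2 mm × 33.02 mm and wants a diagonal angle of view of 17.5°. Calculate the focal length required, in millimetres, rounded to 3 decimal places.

Sensor diagonal = √(52.2² + 33.02²) = √3815.1604 ≈ 61.7670 mm.
From α = 2·arctan(d/2f) we get f = d / (2·tan(α/2)).
With d = 61.7670 mm and α/2 = 8.75°, tan(α/2) ≈ 0.15391, so f ≈ 61.7670 / 0.30783 ≈ 200.6533 mm.

200.653 mm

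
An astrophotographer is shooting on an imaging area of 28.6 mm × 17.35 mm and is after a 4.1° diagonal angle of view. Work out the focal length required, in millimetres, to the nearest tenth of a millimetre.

Sensor diagonal = √(28.6² + 17.35²) = √1118.9825 ≈ 33.4512 mm.
From α = 2·arctan(d/2f) we get f = d / (2·tan(α/2)).
With d = 33.4512 mm and α/2 = 2.05°, tan(α/2) ≈ 0.03579, so f ≈ 33.4512 / 0.07159 ≈ 467.2669 mm.

467.3 mm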